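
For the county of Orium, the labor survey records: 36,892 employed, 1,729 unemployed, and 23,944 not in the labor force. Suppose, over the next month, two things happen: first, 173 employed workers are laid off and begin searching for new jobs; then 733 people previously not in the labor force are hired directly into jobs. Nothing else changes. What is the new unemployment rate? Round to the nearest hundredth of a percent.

Initially, labor force = 36,892 + 1,729 = 38,621, so u = 1,729/38,621 = 4.48%.
After the first change, employed falls and unemployed rises by 173; labor force unchanged → E = 36,719, U = 1,902, labor force = 38,621.
After the second change, employed and labor force both rise by 733; unemployed unchanged → E = 37,452, U = 1,902, labor force = 39,354.
New unemployment rate = 1,902 / 39,354 = 4.83%.

New unemployment rate ≈ 4.83%.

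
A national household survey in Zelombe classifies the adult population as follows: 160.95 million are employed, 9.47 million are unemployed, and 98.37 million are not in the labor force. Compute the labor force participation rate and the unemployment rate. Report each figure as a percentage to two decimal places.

Labor force participation rate ≈ 63.40%; unemployment rate ≈ 5.56%.

Labor force = employed + unemployed = 160.95 + 9.47 = 170.42 million.
Working-age population = 170.42 + 98.37 = 268.79 million.
Unemployment rate = 9.47 / 170.42 = 5.56%.
Labor force participation rate = 170.42 / 268.79 = 63.40%.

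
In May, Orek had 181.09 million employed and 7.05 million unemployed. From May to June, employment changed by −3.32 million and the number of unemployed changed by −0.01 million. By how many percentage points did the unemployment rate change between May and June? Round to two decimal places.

The unemployment rate changed by +0.06 percentage points.

May: labor force = 181.09 + 7.05 = 188.14; u = 7.05/188.14 = 3.75%.
June: labor force = 177.77 + 7.04 = 184.81; u = 7.04/184.81 = 3.81%.
Change = 3.81% − 3.75% = +0.06 pp.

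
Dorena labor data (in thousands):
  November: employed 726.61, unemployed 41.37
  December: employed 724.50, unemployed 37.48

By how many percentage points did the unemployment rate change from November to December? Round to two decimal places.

November: labor force = 726.61 + 41.37 = 767.98; u = 41.37/767.98 = 5.39%.
December: labor force = 724.50 + 37.48 = 761.98; u = 37.48/761.98 = 4.92%.
Change = 4.92% − 5.39% = −0.47 pp.

The unemployment rate changed by −0.47 percentage points.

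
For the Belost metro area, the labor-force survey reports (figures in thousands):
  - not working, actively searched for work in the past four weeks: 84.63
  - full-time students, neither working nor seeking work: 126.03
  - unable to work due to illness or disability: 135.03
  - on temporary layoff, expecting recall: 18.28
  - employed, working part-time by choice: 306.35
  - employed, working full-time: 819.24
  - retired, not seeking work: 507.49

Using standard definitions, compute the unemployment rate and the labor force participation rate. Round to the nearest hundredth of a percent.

Unemployment rate ≈ 8.38%; labor force participation rate ≈ 61.52%.

Employed = 306.35 + 819.24 = 1,125.59 thousand.
Unemployed = 84.63 + 18.28 = 102.91 thousand (jobless and actively searching, or on temporary layoff).
Labor force = 1,125.59 + 102.91 = 1,228.50 thousand.
Not in labor force = 126.03 + 135.03 + 507.49 = 768.55 thousand (those not working and not actively searching are outside the labor force).
Civilian working-age population = 1,228.50 + 768.55 = 1,997.05 thousand.
Unemployment rate = 102.91 / 1,228.50 = 8.38%.
Labor force participation rate = 1,228.50 / 1,997.05 = 61.52%.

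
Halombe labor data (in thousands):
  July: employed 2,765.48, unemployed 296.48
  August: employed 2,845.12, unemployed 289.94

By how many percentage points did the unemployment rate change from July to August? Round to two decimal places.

The unemployment rate changed by −0.43 percentage points.

July: labor force = 2,765.48 + 296.48 = 3,061.96; u = 296.48/3,061.96 = 9.68%.
August: labor force = 2,845.12 + 289.94 = 3,135.06; u = 289.94/3,135.06 = 9.25%.
Change = 9.25% − 9.68% = −0.43 pp.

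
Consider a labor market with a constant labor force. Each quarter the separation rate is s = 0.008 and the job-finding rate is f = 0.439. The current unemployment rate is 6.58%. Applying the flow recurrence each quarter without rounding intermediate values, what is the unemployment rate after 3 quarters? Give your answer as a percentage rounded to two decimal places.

With a fixed labor force, u_{t+1} = u_t + s·(1−u_t) − f·u_t = u_t·(1−s−f) + s.
Here 1−s−f = 0.553 and s = 0.008.
u_1 = 0.065800 × 0.553 + 0.008 = 0.044387.
u_2 = 0.044387 × 0.553 + 0.008 = 0.032546.
u_3 = 0.032546 × 0.553 + 0.008 = 0.025998.

Unemployment rate after three quarters ≈ 2.60%.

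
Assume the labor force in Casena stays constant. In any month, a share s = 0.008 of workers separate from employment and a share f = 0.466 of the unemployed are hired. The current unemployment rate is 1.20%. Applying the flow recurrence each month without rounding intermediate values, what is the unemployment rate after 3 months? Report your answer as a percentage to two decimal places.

With a fixed labor force, u_{t+1} = u_t + s·(1−u_t) − f·u_t = u_t·(1−s−f) + s.
Here 1−s−f = 0.526 and s = 0.008.
u_1 = 0.012000 × 0.526 + 0.008 = 0.014312.
u_2 = 0.014312 × 0.526 + 0.008 = 0.015528.
u_3 = 0.015528 × 0.526 + 0.008 = 0.016168.

Unemployment rate after three months ≈ 1.62%.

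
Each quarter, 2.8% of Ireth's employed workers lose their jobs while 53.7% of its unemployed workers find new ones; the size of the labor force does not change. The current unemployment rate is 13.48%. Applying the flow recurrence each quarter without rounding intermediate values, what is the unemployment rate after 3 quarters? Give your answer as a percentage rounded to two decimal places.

With a fixed labor force, u_{t+1} = u_t + s·(1−u_t) − f·u_t = u_t·(1−s−f) + s.
Here 1−s−f = 0.435 and s = 0.028.
u_1 = 0.134800 × 0.435 + 0.028 = 0.086638.
u_2 = 0.086638 × 0.435 + 0.028 = 0.065688.
u_3 = 0.065688 × 0.435 + 0.028 = 0.056574.

Unemployment rate after three quarters ≈ 5.66%.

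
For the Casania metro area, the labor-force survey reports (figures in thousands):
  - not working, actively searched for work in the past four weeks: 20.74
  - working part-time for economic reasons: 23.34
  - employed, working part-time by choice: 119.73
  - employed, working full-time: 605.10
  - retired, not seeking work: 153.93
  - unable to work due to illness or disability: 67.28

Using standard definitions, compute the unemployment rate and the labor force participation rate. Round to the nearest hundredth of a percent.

Unemployment rate ≈ 2.70%; labor force participation rate ≈ 77.66%.

Employed = 23.34 + 119.73 + 605.10 = 748.17 thousand (anyone who worked, including part-time for economic reasons, counts as employed).
Unemployed = 20.74 thousand.
Labor force = 748.17 + 20.74 = 768.91 thousand.
Not in labor force = 153.93 + 67.28 = 221.21 thousand (those not working and not actively searching are outside the labor force).
Civilian working-age population = 768.91 + 221.21 = 990.12 thousand.
Unemployment rate = 20.74 / 768.91 = 2.70%.
Labor force participation rate = 768.91 / 990.12 = 77.66%.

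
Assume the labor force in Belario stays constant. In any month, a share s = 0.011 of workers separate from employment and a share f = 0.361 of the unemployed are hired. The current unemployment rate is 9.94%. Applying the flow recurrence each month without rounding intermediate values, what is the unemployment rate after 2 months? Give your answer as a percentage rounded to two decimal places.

Unemployment rate after two months ≈ 5.71%.

With a fixed labor force, u_{t+1} = u_t + s·(1−u_t) − f·u_t = u_t·(1−s−f) + s.
Here 1−s−f = 0.628 and s = 0.011.
u_1 = 0.099400 × 0.628 + 0.011 = 0.073423.
u_2 = 0.073423 × 0.628 + 0.011 = 0.057110.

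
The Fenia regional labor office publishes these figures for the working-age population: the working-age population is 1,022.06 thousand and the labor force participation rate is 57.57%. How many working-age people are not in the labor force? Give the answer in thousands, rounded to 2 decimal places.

About 433.66 thousand are not in the labor force.

Share not in the labor force = 1 − 0.5757 = 0.4243.
Not in labor force = 0.4243 × 1,022.06 ≈ 433.66 thousand.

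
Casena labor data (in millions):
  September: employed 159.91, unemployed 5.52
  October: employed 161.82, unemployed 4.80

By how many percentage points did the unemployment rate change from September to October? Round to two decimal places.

September: labor force = 159.91 + 5.52 = 165.43; u = 5.52/165.43 = 3.34%.
October: labor force = 161.82 + 4.80 = 166.62; u = 4.80/166.62 = 2.88%.
Change = 2.88% − 3.34% = −0.46 pp.

The unemployment rate changed by −0.46 percentage points.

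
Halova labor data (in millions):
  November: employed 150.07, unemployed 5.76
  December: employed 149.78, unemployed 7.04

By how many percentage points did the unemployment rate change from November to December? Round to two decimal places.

The unemployment rate changed by +0.79 percentage points.

November: labor force = 150.07 + 5.76 = 155.83; u = 5.76/155.83 = 3.70%.
December: labor force = 149.78 + 7.04 = 156.82; u = 7.04/156.82 = 4.49%.
Change = 4.49% − 3.70% = +0.79 pp.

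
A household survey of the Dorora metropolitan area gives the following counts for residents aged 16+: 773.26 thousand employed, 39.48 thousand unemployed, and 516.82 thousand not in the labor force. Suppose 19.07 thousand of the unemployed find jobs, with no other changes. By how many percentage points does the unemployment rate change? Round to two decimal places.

Initially, labor force = 773.26 + 39.48 = 812.74 thousand, so u = 39.48/812.74 = 4.86%.
After the change, unemployed falls and employed rises by 19.07; labor force unchanged → E = 792.33, U = 20.41, labor force = 812.74 thousand.
New unemployment rate = 20.41 / 812.74 = 2.51%.
Change = 2.51% − 4.86% = −2.35 percentage points.

The unemployment rate changes by −2.35 percentage points.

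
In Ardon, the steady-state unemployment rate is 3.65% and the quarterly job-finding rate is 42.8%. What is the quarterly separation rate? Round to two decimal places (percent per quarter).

Separation rate ≈ 1.62% per quarter.

From u* = s/(s+f): s = u·f/(1−u).
s = 0.0365 × 42.8 / (1 − 0.0365) = 1.5622 / 0.9635 ≈ 1.62% per quarter.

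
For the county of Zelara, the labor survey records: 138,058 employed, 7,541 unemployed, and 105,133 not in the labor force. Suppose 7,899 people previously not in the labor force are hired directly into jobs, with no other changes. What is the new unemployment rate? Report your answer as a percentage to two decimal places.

Initially, labor force = 138,058 + 7,541 = 145,599, so u = 7,541/145,599 = 5.18%.
After the change, employed and labor force both rise by 7,899; unemployed unchanged → E = 145,957, U = 7,541, labor force = 153,498.
New unemployment rate = 7,541 / 153,498 = 4.91%.

New unemployment rate ≈ 4.91%.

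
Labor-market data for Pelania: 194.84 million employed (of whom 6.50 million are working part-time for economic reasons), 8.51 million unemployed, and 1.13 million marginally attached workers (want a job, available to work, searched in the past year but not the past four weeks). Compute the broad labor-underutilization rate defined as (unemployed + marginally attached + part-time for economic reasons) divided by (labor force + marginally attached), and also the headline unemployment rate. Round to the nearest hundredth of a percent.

Broad underutilization rate ≈ 7.89%; headline unemployment rate ≈ 4.18%.

Labor force = 194.84 + 8.51 = 203.35 million.
Numerator = 8.51 + 1.13 + 6.50 = 16.14 million.
Denominator = 203.35 + 1.13 = 204.48 million.
Broad rate = 16.14 / 204.48 = 7.89%.
Headline unemployment rate = 8.51 / 203.35 = 4.18%.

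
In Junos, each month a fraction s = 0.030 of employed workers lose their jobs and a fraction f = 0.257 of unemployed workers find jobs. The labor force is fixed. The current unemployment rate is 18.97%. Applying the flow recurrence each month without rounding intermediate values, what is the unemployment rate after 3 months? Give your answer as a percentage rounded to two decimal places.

With a fixed labor force, u_{t+1} = u_t + s·(1−u_t) − f·u_t = u_t·(1−s−f) + s.
Here 1−s−f = 0.713 and s = 0.030.
u_1 = 0.189700 × 0.713 + 0.030 = 0.165256.
u_2 = 0.165256 × 0.713 + 0.030 = 0.147828.
u_3 = 0.147828 × 0.713 + 0.030 = 0.135401.

Unemployment rate after three months ≈ 13.54%.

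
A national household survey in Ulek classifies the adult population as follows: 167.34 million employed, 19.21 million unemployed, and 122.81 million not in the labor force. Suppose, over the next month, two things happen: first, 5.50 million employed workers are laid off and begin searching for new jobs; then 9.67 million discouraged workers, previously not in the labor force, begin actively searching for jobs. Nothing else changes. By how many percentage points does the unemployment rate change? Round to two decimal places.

The unemployment rate changes by +7.22 percentage points.

Initially, labor force = 167.34 + 19.21 = 186.55 million, so u = 19.21/186.55 = 10.30%.
After the first change, employed falls and unemployed rises by 5.50; labor force unchanged → E = 161.84, U = 24.71, labor force = 186.55 million.
After the second change, unemployed and labor force both rise by 9.67 → E = 161.84, U = 34.38, labor force = 196.22 million.
New unemployment rate = 34.38 / 196.22 = 17.52%.
Change = 17.52% − 10.30% = +7.22 percentage points.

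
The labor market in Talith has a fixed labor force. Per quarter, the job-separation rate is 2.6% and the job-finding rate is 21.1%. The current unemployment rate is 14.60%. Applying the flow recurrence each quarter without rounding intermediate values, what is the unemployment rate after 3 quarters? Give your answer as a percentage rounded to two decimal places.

Unemployment rate after three quarters ≈ 12.58%.

With a fixed labor force, u_{t+1} = u_t + s·(1−u_t) − f·u_t = u_t·(1−s−f) + s.
Here 1−s−f = 0.763 and s = 0.026.
u_1 = 0.146000 × 0.763 + 0.026 = 0.137398.
u_2 = 0.137398 × 0.763 + 0.026 = 0.130835.
u_3 = 0.130835 × 0.763 + 0.026 = 0.125827.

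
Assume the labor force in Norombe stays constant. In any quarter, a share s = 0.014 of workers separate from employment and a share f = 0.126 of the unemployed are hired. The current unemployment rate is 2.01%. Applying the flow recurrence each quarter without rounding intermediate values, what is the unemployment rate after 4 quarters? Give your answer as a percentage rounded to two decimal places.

With a fixed labor force, u_{t+1} = u_t + s·(1−u_t) − f·u_t = u_t·(1−s−f) + s.
Here 1−s−f = 0.860 and s = 0.014.
u_1 = 0.020100 × 0.860 + 0.014 = 0.031286.
u_2 = 0.031286 × 0.860 + 0.014 = 0.040906.
u_3 = 0.040906 × 0.860 + 0.014 = 0.049179.
u_4 = 0.049179 × 0.860 + 0.014 = 0.056294.

Unemployment rate after four quarters ≈ 5.63%.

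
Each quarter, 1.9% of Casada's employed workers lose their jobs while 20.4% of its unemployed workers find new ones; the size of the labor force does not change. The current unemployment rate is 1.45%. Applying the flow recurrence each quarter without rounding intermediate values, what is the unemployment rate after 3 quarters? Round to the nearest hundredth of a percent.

With a fixed labor force, u_{t+1} = u_t + s·(1−u_t) − f·u_t = u_t·(1−s−f) + s.
Here 1−s−f = 0.777 and s = 0.019.
u_1 = 0.014500 × 0.777 + 0.019 = 0.030267.
u_2 = 0.030267 × 0.777 + 0.019 = 0.042517.
u_3 = 0.042517 × 0.777 + 0.019 = 0.052036.

Unemployment rate after three quarters ≈ 5.20%.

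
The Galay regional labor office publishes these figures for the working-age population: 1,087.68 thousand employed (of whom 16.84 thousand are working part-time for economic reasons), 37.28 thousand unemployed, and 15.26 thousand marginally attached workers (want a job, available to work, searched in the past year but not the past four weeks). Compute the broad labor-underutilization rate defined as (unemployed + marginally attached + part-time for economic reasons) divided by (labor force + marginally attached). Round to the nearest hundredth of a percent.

Broad underutilization rate ≈ 6.08%.

Labor force = 1,087.68 + 37.28 = 1,124.96 thousand.
Numerator = 37.28 + 15.26 + 16.84 = 69.38 thousand.
Denominator = 1,124.96 + 15.26 = 1,140.22 thousand.
Broad rate = 69.38 / 1,140.22 = 6.08%.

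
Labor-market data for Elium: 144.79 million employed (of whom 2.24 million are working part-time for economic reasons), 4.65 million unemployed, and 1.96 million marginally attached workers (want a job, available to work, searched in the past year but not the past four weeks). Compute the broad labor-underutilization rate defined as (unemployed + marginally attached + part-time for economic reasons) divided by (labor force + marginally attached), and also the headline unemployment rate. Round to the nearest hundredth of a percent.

Broad underutilization rate ≈ 5.85%; headline unemployment rate ≈ 3.11%.

Labor force = 144.79 + 4.65 = 149.44 million.
Numerator = 4.65 + 1.96 + 2.24 = 8.85 million.
Denominator = 149.44 + 1.96 = 151.40 million.
Broad rate = 8.85 / 151.40 = 5.85%.
Headline unemployment rate = 4.65 / 149.44 = 3.11%.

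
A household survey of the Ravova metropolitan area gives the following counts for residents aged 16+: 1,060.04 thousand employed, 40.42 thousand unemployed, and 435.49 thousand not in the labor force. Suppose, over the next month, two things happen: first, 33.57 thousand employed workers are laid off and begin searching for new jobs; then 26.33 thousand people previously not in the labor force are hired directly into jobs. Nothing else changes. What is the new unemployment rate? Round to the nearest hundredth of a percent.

Initially, labor force = 1,060.04 + 40.42 = 1,100.46 thousand, so u = 40.42/1,100.46 = 3.67%.
After the first change, employed falls and unemployed rises by 33.57; labor force unchanged → E = 1,026.47, U = 73.99, labor force = 1,100.46 thousand.
After the second change, employed and labor force both rise by 26.33; unemployed unchanged → E = 1,052.80, U = 73.99, labor force = 1,126.79 thousand.
New unemployment rate = 73.99 / 1,126.79 = 6.57%.

New unemployment rate ≈ 6.57%.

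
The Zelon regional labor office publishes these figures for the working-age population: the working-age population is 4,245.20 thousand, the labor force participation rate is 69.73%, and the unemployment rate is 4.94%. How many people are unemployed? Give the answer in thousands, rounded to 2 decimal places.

About 146.23 thousand are unemployed.

Labor force = 0.6973 × 4,245.20 = 2,960.18 thousand.
Unemployed = 0.0494 × 2,960.18 ≈ 146.23 thousand.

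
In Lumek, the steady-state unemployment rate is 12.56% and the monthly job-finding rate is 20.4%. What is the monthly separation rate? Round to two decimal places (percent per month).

Separation rate ≈ 2.93% per month.

From u* = s/(s+f): s = u·f/(1−u).
s = 0.1256 × 20.4 / (1 − 0.1256) = 2.5622 / 0.8744 ≈ 2.93% per month.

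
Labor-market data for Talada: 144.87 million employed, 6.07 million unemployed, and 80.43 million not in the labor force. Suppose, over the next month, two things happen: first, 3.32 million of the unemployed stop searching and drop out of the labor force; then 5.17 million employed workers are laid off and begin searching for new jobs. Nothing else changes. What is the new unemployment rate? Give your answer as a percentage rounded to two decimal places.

New unemployment rate ≈ 5.37%.

Initially, labor force = 144.87 + 6.07 = 150.94 million, so u = 6.07/150.94 = 4.02%.
After the first change, unemployed and labor force both fall by 3.32 → E = 144.87, U = 2.75, labor force = 147.62 million.
After the second change, employed falls and unemployed rises by 5.17; labor force unchanged → E = 139.70, U = 7.92, labor force = 147.62 million.
New unemployment rate = 7.92 / 147.62 = 5.37%.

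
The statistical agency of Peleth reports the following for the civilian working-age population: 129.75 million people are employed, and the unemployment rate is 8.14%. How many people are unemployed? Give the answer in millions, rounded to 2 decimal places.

Let U be the number unemployed. The labor force is E + U, and U/(E+U) = 0.0814.
So U = 0.0814 × 129.75 / (1 − 0.0814) = 10.5617 / 0.9186 ≈ 11.50 million.

About 11.50 million are unemployed.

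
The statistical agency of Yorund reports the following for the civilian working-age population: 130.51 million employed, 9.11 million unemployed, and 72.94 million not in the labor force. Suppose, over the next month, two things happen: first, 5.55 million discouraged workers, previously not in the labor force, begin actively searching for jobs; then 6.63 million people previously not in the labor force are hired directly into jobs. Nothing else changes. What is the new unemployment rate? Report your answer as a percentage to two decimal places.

New unemployment rate ≈ 9.66%.

Initially, labor force = 130.51 + 9.11 = 139.62 million, so u = 9.11/139.62 = 6.52%.
After the first change, unemployed and labor force both rise by 5.55 → E = 130.51, U = 14.66, labor force = 145.17 million.
After the second change, employed and labor force both rise by 6.63; unemployed unchanged → E = 137.14, U = 14.66, labor force = 151.80 million.
New unemployment rate = 14.66 / 151.80 = 9.66%.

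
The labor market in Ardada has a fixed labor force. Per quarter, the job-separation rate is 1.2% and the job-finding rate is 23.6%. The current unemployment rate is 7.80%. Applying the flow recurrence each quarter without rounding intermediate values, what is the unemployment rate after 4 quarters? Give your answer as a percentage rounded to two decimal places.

With a fixed labor force, u_{t+1} = u_t + s·(1−u_t) − f·u_t = u_t·(1−s−f) + s.
Here 1−s−f = 0.752 and s = 0.012.
u_1 = 0.078000 × 0.752 + 0.012 = 0.070656.
u_2 = 0.070656 × 0.752 + 0.012 = 0.065133.
u_3 = 0.065133 × 0.752 + 0.012 = 0.060980.
u_4 = 0.060980 × 0.752 + 0.012 = 0.057857.

Unemployment rate after four quarters ≈ 5.79%.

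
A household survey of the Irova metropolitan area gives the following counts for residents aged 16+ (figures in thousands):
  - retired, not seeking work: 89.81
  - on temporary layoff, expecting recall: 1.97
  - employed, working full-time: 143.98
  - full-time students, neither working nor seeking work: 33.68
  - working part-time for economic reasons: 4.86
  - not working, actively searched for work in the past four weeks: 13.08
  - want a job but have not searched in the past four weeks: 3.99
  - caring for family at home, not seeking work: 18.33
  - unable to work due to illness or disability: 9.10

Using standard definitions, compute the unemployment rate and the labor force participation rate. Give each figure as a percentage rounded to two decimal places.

Unemployment rate ≈ 9.18%; labor force participation rate ≈ 51.41%.

Employed = 143.98 + 4.86 = 148.84 thousand (anyone who worked, including part-time for economic reasons, counts as employed).
Unemployed = 1.97 + 13.08 = 15.05 thousand (jobless and actively searching, or on temporary layoff).
Labor force = 148.84 + 15.05 = 163.89 thousand.
Not in labor force = 89.81 + 33.68 + 3.99 + 18.33 + 9.10 = 154.91 thousand (those not working and not actively searching are outside the labor force — including those who want a job but have given up searching).
Civilian working-age population = 163.89 + 154.91 = 318.80 thousand.
Unemployment rate = 15.05 / 163.89 = 9.18%.
Labor force participation rate = 163.89 / 318.80 = 51.41%.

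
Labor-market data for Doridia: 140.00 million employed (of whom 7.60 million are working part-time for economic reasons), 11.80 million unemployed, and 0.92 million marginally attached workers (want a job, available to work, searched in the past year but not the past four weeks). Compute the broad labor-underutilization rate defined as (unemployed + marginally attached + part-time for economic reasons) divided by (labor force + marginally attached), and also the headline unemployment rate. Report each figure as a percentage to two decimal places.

Broad underutilization rate ≈ 13.31%; headline unemployment rate ≈ 7.77%.

Labor force = 140.00 + 11.80 = 151.80 million.
Numerator = 11.80 + 0.92 + 7.60 = 20.32 million.
Denominator = 151.80 + 0.92 = 152.72 million.
Broad rate = 20.32 / 152.72 = 13.31%.
Headline unemployment rate = 11.80 / 151.80 = 7.77%.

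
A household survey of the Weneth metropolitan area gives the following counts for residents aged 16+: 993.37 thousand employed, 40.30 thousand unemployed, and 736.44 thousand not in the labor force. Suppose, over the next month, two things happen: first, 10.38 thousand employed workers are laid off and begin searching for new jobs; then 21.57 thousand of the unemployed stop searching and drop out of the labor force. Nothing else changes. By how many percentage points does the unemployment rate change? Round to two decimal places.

The unemployment rate changes by −1.02 percentage points.

Initially, labor force = 993.37 + 40.30 = 1,033.67 thousand, so u = 40.30/1,033.67 = 3.90%.
After the first change, employed falls and unemployed rises by 10.38; labor force unchanged → E = 982.99, U = 50.68, labor force = 1,033.67 thousand.
After the second change, unemployed and labor force both fall by 21.57 → E = 982.99, U = 29.11, labor force = 1,012.10 thousand.
New unemployment rate = 29.11 / 1,012.10 = 2.88%.
Change = 2.88% − 3.90% = −1.02 percentage points.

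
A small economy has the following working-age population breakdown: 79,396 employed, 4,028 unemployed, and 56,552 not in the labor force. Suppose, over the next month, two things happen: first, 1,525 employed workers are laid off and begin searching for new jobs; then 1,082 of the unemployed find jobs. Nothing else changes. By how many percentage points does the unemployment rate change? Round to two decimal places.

The unemployment rate changes by +0.53 percentage points.

Initially, labor force = 79,396 + 4,028 = 83,424, so u = 4,028/83,424 = 4.83%.
After the first change, employed falls and unemployed rises by 1,525; labor force unchanged → E = 77,871, U = 5,553, labor force = 83,424.
After the second change, unemployed falls and employed rises by 1,082; labor force unchanged → E = 78,953, U = 4,471, labor force = 83,424.
New unemployment rate = 4,471 / 83,424 = 5.36%.
Change = 5.36% − 4.83% = +0.53 percentage points.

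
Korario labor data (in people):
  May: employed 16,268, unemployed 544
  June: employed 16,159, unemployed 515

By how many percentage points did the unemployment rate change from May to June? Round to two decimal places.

May: labor force = 16,268 + 544 = 16,812; u = 544/16,812 = 3.24%.
June: labor force = 16,159 + 515 = 16,674; u = 515/16,674 = 3.09%.
Change = 3.09% − 3.24% = −0.15 pp.

The unemployment rate changed by −0.15 percentage points.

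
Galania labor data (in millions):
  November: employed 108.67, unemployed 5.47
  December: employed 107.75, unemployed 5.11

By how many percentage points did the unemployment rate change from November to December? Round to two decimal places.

The unemployment rate changed by −0.26 percentage points.

November: labor force = 108.67 + 5.47 = 114.14; u = 5.47/114.14 = 4.79%.
December: labor force = 107.75 + 5.11 = 112.86; u = 5.11/112.86 = 4.53%.
Change = 4.53% − 4.79% = −0.26 pp.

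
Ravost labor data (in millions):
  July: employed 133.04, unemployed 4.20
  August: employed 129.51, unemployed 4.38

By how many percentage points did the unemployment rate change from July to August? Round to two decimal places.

The unemployment rate changed by +0.21 percentage points.

July: labor force = 133.04 + 4.20 = 137.24; u = 4.20/137.24 = 3.06%.
August: labor force = 129.51 + 4.38 = 133.89; u = 4.38/133.89 = 3.27%.
Change = 3.27% − 3.06% = +0.21 pp.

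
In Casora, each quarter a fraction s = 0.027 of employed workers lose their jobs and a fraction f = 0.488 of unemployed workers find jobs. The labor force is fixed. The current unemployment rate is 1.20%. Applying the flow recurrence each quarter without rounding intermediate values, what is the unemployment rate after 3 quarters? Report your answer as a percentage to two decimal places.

Unemployment rate after three quarters ≈ 4.78%.

With a fixed labor force, u_{t+1} = u_t + s·(1−u_t) − f·u_t = u_t·(1−s−f) + s.
Here 1−s−f = 0.485 and s = 0.027.
u_1 = 0.012000 × 0.485 + 0.027 = 0.032820.
u_2 = 0.032820 × 0.485 + 0.027 = 0.042918.
u_3 = 0.042918 × 0.485 + 0.027 = 0.047815.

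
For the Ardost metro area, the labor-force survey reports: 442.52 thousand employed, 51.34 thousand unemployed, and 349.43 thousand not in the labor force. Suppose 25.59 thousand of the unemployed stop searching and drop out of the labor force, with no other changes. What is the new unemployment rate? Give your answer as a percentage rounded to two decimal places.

Initially, labor force = 442.52 + 51.34 = 493.86 thousand, so u = 51.34/493.86 = 10.40%.
After the change, unemployed and labor force both fall by 25.59 → E = 442.52, U = 25.75, labor force = 468.27 thousand.
New unemployment rate = 25.75 / 468.27 = 5.50%.

New unemployment rate ≈ 5.50%.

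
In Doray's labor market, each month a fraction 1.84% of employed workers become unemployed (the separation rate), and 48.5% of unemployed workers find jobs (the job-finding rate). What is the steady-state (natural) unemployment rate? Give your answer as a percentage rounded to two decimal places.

Steady-state unemployment rate ≈ 3.66%.

At steady state the flows balance: s·E = f·U, so U/(E+U) = s/(s+f).
u* = 1.84 / (1.84 + 48.5) = 1.84 / 50.34 = 3.66%.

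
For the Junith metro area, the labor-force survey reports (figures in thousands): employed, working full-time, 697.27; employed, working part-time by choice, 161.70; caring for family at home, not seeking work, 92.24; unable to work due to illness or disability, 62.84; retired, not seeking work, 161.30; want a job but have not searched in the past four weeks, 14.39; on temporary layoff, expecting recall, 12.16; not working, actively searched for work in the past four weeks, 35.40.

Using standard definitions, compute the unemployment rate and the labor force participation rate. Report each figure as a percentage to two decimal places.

Unemployment rate ≈ 5.25%; labor force participation rate ≈ 73.27%.

Employed = 697.27 + 161.70 = 858.97 thousand.
Unemployed = 12.16 + 35.40 = 47.56 thousand (jobless and actively searching, or on temporary layoff).
Labor force = 858.97 + 47.56 = 906.53 thousand.
Not in labor force = 92.24 + 62.84 + 161.30 + 14.39 = 330.77 thousand (those not working and not actively searching are outside the labor force — including those who want a job but have given up searching).
Civilian working-age population = 906.53 + 330.77 = 1,237.30 thousand.
Unemployment rate = 47.56 / 906.53 = 5.25%.
Labor force participation rate = 906.53 / 1,237.30 = 73.27%.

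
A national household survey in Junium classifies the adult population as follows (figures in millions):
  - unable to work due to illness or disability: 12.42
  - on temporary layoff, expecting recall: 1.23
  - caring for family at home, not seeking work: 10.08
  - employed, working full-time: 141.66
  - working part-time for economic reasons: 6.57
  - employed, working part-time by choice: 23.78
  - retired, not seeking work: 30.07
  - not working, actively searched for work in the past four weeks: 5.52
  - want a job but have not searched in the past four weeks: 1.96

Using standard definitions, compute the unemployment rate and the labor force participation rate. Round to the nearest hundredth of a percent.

Employed = 141.66 + 6.57 + 23.78 = 172.01 million (anyone who worked, including part-time for economic reasons, counts as employed).
Unemployed = 1.23 + 5.52 = 6.75 million (jobless and actively searching, or on temporary layoff).
Labor force = 172.01 + 6.75 = 178.76 million.
Not in labor force = 12.42 + 10.08 + 30.07 + 1.96 = 54.53 million (those not working and not actively searching are outside the labor force — including those who want a job but have given up searching).
Civilian working-age population = 178.76 + 54.53 = 233.29 million.
Unemployment rate = 6.75 / 178.76 = 3.78%.
Labor force participation rate = 178.76 / 233.29 = 76.63%.

Unemployment rate ≈ 3.78%; labor force participation rate ≈ 76.63%.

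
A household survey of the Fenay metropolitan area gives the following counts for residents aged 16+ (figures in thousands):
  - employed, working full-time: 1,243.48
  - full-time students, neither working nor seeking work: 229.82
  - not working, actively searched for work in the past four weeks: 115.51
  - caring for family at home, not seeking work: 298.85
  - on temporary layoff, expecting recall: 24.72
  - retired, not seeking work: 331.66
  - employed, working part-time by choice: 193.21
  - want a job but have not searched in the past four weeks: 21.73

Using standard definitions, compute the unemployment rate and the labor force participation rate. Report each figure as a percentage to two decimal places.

Employed = 1,243.48 + 193.21 = 1,436.69 thousand.
Unemployed = 115.51 + 24.72 = 140.23 thousand (jobless and actively searching, or on temporary layoff).
Labor force = 1,436.69 + 140.23 = 1,576.92 thousand.
Not in labor force = 229.82 + 298.85 + 331.66 + 21.73 = 882.06 thousand (those not working and not actively searching are outside the labor force — including those who want a job but have given up searching).
Civilian working-age population = 1,576.92 + 882.06 = 2,458.98 thousand.
Unemployment rate = 140.23 / 1,576.92 = 8.89%.
Labor force participation rate = 1,576.92 / 2,458.98 = 64.13%.

Unemployment rate ≈ 8.89%; labor force participation rate ≈ 64.13%.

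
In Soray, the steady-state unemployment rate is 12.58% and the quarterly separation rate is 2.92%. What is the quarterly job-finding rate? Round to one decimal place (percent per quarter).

From u* = s/(s+f): f = s·(1−u)/u.
f = 2.92 × (1 − 0.1258) / 0.1258 = 2.5527 / 0.1258 ≈ 20.3% per quarter.

Job-finding rate ≈ 20.3% per quarter.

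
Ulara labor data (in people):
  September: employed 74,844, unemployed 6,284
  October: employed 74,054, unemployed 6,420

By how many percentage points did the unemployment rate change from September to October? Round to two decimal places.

The unemployment rate changed by +0.23 percentage points.

September: labor force = 74,844 + 6,284 = 81,128; u = 6,284/81,128 = 7.75%.
October: labor force = 74,054 + 6,420 = 80,474; u = 6,420/80,474 = 7.98%.
Change = 7.98% − 7.75% = +0.23 pp.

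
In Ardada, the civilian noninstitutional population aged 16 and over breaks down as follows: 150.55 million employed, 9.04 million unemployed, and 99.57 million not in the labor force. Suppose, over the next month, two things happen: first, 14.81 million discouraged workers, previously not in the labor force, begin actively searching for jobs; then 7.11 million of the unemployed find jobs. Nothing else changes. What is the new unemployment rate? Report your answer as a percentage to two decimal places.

Initially, labor force = 150.55 + 9.04 = 159.59 million, so u = 9.04/159.59 = 5.66%.
After the first change, unemployed and labor force both rise by 14.81 → E = 150.55, U = 23.85, labor force = 174.40 million.
After the second change, unemployed falls and employed rises by 7.11; labor force unchanged → E = 157.66, U = 16.74, labor force = 174.40 million.
New unemployment rate = 16.74 / 174.40 = 9.60%.

New unemployment rate ≈ 9.60%.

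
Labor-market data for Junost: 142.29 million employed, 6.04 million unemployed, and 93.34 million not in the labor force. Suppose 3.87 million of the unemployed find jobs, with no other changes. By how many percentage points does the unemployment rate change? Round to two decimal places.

Initially, labor force = 142.29 + 6.04 = 148.33 million, so u = 6.04/148.33 = 4.07%.
After the change, unemployed falls and employed rises by 3.87; labor force unchanged → E = 146.16, U = 2.17, labor force = 148.33 million.
New unemployment rate = 2.17 / 148.33 = 1.46%.
Change = 1.46% − 4.07% = −2.61 percentage points.

The unemployment rate changes by −2.61 percentage points.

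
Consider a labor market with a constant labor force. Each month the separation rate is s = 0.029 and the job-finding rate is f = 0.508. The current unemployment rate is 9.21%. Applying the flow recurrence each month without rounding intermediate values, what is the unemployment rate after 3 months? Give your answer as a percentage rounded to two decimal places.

With a fixed labor force, u_{t+1} = u_t + s·(1−u_t) − f·u_t = u_t·(1−s−f) + s.
Here 1−s−f = 0.463 and s = 0.029.
u_1 = 0.092100 × 0.463 + 0.029 = 0.071642.
u_2 = 0.071642 × 0.463 + 0.029 = 0.062170.
u_3 = 0.062170 × 0.463 + 0.029 = 0.057785.

Unemployment rate after three months ≈ 5.78%.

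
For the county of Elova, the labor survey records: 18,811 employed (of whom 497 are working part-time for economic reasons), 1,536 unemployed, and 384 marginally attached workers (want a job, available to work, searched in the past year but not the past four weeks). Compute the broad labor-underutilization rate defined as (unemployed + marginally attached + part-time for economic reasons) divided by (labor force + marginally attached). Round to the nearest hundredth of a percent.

Broad underutilization rate ≈ 11.66%.

Labor force = 18,811 + 1,536 = 20,347.
Numerator = 1,536 + 384 + 497 = 2,417.
Denominator = 20,347 + 384 = 20,731.
Broad rate = 2,417 / 20,731 = 11.66%.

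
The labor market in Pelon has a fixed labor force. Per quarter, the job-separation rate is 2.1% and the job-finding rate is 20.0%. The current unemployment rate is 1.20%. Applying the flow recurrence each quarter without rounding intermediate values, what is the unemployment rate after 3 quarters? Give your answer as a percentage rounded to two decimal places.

With a fixed labor force, u_{t+1} = u_t + s·(1−u_t) − f·u_t = u_t·(1−s−f) + s.
Here 1−s−f = 0.779 and s = 0.021.
u_1 = 0.012000 × 0.779 + 0.021 = 0.030348.
u_2 = 0.030348 × 0.779 + 0.021 = 0.044641.
u_3 = 0.044641 × 0.779 + 0.021 = 0.055775.

Unemployment rate after three quarters ≈ 5.58%.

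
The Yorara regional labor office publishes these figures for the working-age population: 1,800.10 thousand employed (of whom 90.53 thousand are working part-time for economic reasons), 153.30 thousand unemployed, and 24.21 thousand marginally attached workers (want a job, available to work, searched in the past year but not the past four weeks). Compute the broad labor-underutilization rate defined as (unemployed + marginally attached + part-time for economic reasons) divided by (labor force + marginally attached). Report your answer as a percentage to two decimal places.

Broad underutilization rate ≈ 13.55%.

Labor force = 1,800.10 + 153.30 = 1,953.40 thousand.
Numerator = 153.30 + 24.21 + 90.53 = 268.04 thousand.
Denominator = 1,953.40 + 24.21 = 1,977.61 thousand.
Broad rate = 268.04 / 1,977.61 = 13.55%.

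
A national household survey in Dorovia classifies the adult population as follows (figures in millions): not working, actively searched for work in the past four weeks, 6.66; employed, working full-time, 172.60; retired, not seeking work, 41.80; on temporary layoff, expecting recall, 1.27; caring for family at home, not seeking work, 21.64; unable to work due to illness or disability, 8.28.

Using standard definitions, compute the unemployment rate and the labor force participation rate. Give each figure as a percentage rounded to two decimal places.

Unemployment rate ≈ 4.39%; labor force participation rate ≈ 71.57%.

Employed = 172.60 million.
Unemployed = 6.66 + 1.27 = 7.93 million (jobless and actively searching, or on temporary layoff).
Labor force = 172.60 + 7.93 = 180.53 million.
Not in labor force = 41.80 + 21.64 + 8.28 = 71.72 million (those not working and not actively searching are outside the labor force).
Civilian working-age population = 180.53 + 71.72 = 252.25 million.
Unemployment rate = 7.93 / 180.53 = 4.39%.
Labor force participation rate = 180.53 / 252.25 = 71.57%.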